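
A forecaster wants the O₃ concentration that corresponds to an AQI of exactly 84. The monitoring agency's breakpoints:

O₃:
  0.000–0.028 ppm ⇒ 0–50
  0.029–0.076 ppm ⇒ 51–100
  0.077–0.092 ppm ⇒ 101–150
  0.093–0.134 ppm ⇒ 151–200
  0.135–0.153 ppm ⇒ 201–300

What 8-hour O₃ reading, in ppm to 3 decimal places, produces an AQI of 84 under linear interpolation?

0.061

AQI 84 lies in the 51–100 band, which corresponds to 0.029–0.076 ppm.
C = 0.029 + (84−51)×(0.076−0.029)/(100−51) = 0.029 + 33×0.047/49 ≈ 0.06065 ppm → 0.061 ppm to 3 dp.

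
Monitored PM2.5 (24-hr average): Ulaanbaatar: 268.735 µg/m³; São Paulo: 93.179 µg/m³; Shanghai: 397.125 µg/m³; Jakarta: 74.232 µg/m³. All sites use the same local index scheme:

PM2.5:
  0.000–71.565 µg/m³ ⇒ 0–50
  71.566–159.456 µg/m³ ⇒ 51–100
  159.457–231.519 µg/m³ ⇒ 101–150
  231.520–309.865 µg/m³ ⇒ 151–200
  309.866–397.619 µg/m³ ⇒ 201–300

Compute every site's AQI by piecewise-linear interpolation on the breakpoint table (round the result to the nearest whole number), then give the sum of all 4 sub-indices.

588

Ulaanbaatar: 268.735 lies in 231.520–309.865, so I_lo=151, I_hi=200, C_lo=231.520, C_hi=309.865.
(200−151)/(309.865−231.520) × (268.735−231.520) + 151 = 49/78.345 × 37.215 + 151 ≈ 174.28 → 174.
São Paulo: 93.179 lies in 71.566–159.456, so I_lo=51, I_hi=100, C_lo=71.566, C_hi=159.456.
(100−51)/(159.456−71.566) × (93.179−71.566) + 51 = 49/87.890 × 21.613 + 51 ≈ 63.05 → 63.
Shanghai: row 309.866–397.619 (AQI 201–300). (300−201)·(397.125−309.866)/(397.619−309.866) + 201 = 99·87.259/87.753 + 201 ≈ 299.44 → 299.
Jakarta: 74.232 ∈ [71.566, 159.456] ↔ index [51, 100].
51 + (74.232−71.566)·(100−51)/(159.456−71.566) = 51 + 2.666·49/87.890 ≈ 52.49, so AQI = 52.
AQIs: Ulaanbaatar=174, São Paulo=63, Shanghai=299, Jakarta=52. Sum = 174 + 63 + 299 + 52 = 588.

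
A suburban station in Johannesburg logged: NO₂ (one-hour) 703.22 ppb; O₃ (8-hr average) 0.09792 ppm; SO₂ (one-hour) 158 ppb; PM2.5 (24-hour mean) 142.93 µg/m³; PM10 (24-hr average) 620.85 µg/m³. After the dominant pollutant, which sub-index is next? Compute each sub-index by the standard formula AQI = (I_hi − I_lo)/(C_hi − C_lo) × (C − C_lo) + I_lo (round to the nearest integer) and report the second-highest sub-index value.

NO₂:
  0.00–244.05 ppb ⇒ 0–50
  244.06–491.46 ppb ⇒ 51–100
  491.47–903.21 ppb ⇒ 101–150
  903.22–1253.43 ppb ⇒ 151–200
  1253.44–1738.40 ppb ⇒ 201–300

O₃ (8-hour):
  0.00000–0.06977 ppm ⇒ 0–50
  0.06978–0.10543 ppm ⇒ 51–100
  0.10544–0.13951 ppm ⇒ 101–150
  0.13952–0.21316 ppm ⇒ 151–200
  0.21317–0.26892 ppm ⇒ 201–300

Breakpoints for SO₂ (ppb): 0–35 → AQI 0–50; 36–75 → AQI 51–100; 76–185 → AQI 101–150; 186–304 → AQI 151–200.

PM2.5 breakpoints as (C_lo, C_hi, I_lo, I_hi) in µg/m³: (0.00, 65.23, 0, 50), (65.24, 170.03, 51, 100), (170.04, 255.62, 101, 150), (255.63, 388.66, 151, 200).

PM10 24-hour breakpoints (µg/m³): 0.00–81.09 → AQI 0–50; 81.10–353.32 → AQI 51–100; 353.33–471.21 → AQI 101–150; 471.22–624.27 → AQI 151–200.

NO₂: 703.22 ∈ [491.47, 903.21] ↔ index [101, 150].
101 + (703.22−491.47)·(150−101)/(903.21−491.47) = 101 + 211.75·49/411.74 ≈ 126.20, so AQI = 126.
O₃: 0.09792 ∈ [0.06978, 0.10543] ↔ index [51, 100].
51 + (0.09792−0.06978)·(100−51)/(0.10543−0.06978) = 51 + 0.02814·49/0.03565 ≈ 89.68, so AQI = 90.
SO₂: row 76–185 (AQI 101–150). (150−101)·(158−76)/(185−76) + 101 = 49·82/109 + 101 ≈ 137.86 → 138.
PM2.5: 142.93 ∈ [65.24, 170.03] ↔ index [51, 100].
51 + (142.93−65.24)·(100−51)/(170.03−65.24) = 51 + 77.69·49/104.79 ≈ 87.33, so AQI = 87.
PM10: row 471.22–624.27 (AQI 151–200). (200−151)·(620.85−471.22)/(624.27−471.22) + 151 = 49·149.63/153.05 + 151 ≈ 198.91 → 199.
Sub-indices: NO₂→126, O₃→90, SO₂→138, PM2.5→87, PM10→199. Ranked high→low: 199, 138, 126, 90, 87. Second-highest sub-index = 138.

138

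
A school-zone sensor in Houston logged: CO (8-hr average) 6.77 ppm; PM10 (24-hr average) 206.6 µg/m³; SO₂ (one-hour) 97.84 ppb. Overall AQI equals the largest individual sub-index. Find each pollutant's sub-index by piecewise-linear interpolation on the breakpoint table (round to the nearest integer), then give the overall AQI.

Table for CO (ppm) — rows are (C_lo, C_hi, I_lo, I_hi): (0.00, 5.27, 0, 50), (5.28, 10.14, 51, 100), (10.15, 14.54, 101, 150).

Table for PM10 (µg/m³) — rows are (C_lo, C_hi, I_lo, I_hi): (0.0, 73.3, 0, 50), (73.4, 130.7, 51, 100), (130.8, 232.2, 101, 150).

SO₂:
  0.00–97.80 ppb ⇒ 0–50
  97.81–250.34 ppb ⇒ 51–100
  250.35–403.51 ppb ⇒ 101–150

138

CO 6.77: bracket 5.28–10.14 → index 51–100; slope 49/4.86, offset 1.49.
AQI = 51 + 49/4.86·1.49 ≈ 66.02 ⇒ 66.
PM10 206.6: bracket 130.8–232.2 → index 101–150; slope 49/101.4, offset 75.8.
AQI = 101 + 49/101.4·75.8 ≈ 137.63 ⇒ 138.
SO₂: row 97.81–250.34 (AQI 51–100). (100−51)·(97.84−97.81)/(250.34−97.81) + 51 = 49·0.03/152.53 + 51 ≈ 51.01 → 51.
Sub-indices: CO→66, PM10→138, SO₂→51. Overall AQI = max = 138; dominant pollutant is PM10.
AQI 138: Unhealthy for Sensitive Groups.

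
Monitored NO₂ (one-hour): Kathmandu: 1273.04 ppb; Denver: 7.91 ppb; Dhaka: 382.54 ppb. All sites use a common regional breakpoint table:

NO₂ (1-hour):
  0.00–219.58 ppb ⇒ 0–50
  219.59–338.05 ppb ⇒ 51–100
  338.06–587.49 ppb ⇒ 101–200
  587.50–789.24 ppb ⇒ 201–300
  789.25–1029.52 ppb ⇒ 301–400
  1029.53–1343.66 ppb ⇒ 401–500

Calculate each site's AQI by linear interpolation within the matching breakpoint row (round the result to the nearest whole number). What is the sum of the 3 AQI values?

599

Kathmandu: row 1029.53–1343.66 (AQI 401–500). (500−401)·(1273.04−1029.53)/(1343.66−1029.53) + 401 = 99·243.51/314.13 + 401 ≈ 477.74 → 478.
Denver: 7.91 lies in 0.00–219.58, so I_lo=0, I_hi=50, C_lo=0.00, C_hi=219.58.
(50−0)/(219.58−0.00) × (7.91−0.00) + 0 = 50/219.58 × 7.91 + 0 ≈ 1.80 → 2.
Dhaka 382.54: bracket 338.06–587.49 → index 101–200; slope 99/249.43, offset 44.48.
AQI = 101 + 99/249.43·44.48 ≈ 118.65 ⇒ 119.
AQIs: Kathmandu=478, Denver=2, Dhaka=119. Sum = 478 + 2 + 119 = 599.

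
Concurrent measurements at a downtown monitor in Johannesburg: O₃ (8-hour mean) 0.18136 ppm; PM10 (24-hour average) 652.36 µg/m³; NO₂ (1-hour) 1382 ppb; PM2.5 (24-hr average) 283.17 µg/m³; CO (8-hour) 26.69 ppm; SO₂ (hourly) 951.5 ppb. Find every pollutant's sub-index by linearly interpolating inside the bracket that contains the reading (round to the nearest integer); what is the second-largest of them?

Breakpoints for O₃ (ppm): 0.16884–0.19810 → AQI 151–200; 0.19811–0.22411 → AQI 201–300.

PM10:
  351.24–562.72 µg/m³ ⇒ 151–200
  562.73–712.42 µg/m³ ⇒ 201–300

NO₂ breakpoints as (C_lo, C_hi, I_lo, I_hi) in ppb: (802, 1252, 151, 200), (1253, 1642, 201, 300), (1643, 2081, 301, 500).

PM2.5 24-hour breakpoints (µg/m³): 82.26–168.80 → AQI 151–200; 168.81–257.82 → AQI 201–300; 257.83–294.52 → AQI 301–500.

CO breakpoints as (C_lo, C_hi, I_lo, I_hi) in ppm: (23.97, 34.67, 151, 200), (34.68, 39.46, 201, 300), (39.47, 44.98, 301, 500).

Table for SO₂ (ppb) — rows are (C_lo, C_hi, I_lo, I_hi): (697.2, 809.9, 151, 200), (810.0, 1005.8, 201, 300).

273

O₃: 0.18136 lies in 0.16884–0.19810, so I_lo=151, I_hi=200, C_lo=0.16884, C_hi=0.19810.
(200−151)/(0.19810−0.16884) × (0.18136−0.16884) + 151 = 49/0.02926 × 0.01252 + 151 ≈ 171.97 → 172.
PM10 652.36: bracket 562.73–712.42 → index 201–300; slope 99/149.69, offset 89.63.
AQI = 201 + 99/149.69·89.63 ≈ 260.28 ⇒ 260.
NO₂: 1382 ∈ [1253, 1642] ↔ index [201, 300].
201 + (1382−1253)·(300−201)/(1642−1253) = 201 + 129·99/389 ≈ 233.83, so AQI = 234.
PM2.5: row 257.83–294.52 (AQI 301–500). (500−301)·(283.17−257.83)/(294.52−257.83) + 301 = 199·25.34/36.69 + 301 ≈ 438.44 → 438.
CO: 26.69 ∈ [23.97, 34.67] ↔ index [151, 200].
151 + (26.69−23.97)·(200−151)/(34.67−23.97) = 151 + 2.72·49/10.70 ≈ 163.46, so AQI = 163.
SO₂ 951.5: bracket 810.0–1005.8 → index 201–300; slope 99/195.8, offset 141.5.
AQI = 201 + 99/195.8·141.5 ≈ 272.54 ⇒ 273.
Sub-indices: O₃→172, PM10→260, NO₂→234, PM2.5→438, CO→163, SO₂→273. Ranked high→low: 438, 273, 260, 234, 172, 163. Second-highest sub-index = 273.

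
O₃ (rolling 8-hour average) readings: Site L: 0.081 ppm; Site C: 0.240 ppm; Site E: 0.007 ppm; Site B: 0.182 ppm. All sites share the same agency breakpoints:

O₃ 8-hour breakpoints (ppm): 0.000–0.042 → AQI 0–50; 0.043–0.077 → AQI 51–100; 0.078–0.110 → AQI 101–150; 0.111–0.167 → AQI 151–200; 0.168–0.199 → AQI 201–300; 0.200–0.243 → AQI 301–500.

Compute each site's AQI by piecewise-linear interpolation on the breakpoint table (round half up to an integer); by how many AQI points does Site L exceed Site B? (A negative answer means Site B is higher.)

-140

Site L: 0.081 ∈ [0.078, 0.110] ↔ index [101, 150].
101 + (0.081−0.078)·(150−101)/(0.110−0.078) = 101 + 0.003·49/0.032 ≈ 105.59, so AQI = 106.
Site C: row 0.200–0.243 (AQI 301–500). (500−301)·(0.240−0.200)/(0.243−0.200) + 301 = 199·0.040/0.043 + 301 ≈ 486.12 → 486.
Site E: 0.007 ∈ [0.000, 0.042] ↔ index [0, 50].
0 + (0.007−0.000)·(50−0)/(0.042−0.000) = 0 + 0.007·50/0.042 ≈ 8.33, so AQI = 8.
Site B: 0.182 ∈ [0.168, 0.199] ↔ index [201, 300].
201 + (0.182−0.168)·(300−201)/(0.199−0.168) = 201 + 0.014·99/0.031 ≈ 245.71, so AQI = 246.
AQIs: Site L=106, Site C=486, Site E=8, Site B=246. Site L (106) − Site B (246) = -140.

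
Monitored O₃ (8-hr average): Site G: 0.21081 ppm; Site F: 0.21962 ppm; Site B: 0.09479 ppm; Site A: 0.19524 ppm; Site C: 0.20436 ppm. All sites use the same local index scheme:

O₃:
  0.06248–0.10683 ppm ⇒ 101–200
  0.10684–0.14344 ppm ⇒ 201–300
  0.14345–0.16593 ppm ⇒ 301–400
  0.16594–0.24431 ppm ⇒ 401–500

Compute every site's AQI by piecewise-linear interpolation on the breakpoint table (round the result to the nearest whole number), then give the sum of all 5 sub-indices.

Site G: 0.21081 ∈ [0.16594, 0.24431] ↔ index [401, 500].
401 + (0.21081−0.16594)·(500−401)/(0.24431−0.16594) = 401 + 0.04487·99/0.07837 ≈ 457.68, so AQI = 458.
Site F: row 0.16594–0.24431 (AQI 401–500). (500−401)·(0.21962−0.16594)/(0.24431−0.16594) + 401 = 99·0.05368/0.07837 + 401 ≈ 468.81 → 469.
Site B 0.09479: bracket 0.06248–0.10683 → index 101–200; slope 99/0.04435, offset 0.03231.
AQI = 101 + 99/0.04435·0.03231 ≈ 173.12 ⇒ 173.
Site A: 0.19524 lies in 0.16594–0.24431, so I_lo=401, I_hi=500, C_lo=0.16594, C_hi=0.24431.
(500−401)/(0.24431−0.16594) × (0.19524−0.16594) + 401 = 99/0.07837 × 0.02930 + 401 ≈ 438.01 → 438.
Site C: 0.20436 ∈ [0.16594, 0.24431] ↔ index [401, 500].
401 + (0.20436−0.16594)·(500−401)/(0.24431−0.16594) = 401 + 0.03842·99/0.07837 ≈ 449.53, so AQI = 450.
AQIs: Site G=458, Site F=469, Site B=173, Site A=438, Site C=450. Sum = 458 + 469 + 173 + 438 + 450 = 1988.

1988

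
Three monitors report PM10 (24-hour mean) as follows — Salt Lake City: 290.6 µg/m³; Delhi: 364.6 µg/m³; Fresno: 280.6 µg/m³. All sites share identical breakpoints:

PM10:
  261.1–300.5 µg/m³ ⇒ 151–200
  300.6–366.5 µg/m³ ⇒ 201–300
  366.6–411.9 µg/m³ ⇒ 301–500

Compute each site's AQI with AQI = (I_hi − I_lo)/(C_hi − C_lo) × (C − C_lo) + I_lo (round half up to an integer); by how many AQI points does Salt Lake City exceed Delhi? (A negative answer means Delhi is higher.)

-109

Salt Lake City: 290.6 lies in 261.1–300.5, so I_lo=151, I_hi=200, C_lo=261.1, C_hi=300.5.
(200−151)/(300.5−261.1) × (290.6−261.1) + 151 = 49/39.4 × 29.5 + 151 ≈ 187.69 → 188.
Delhi: 364.6 lies in 300.6–366.5, so I_lo=201, I_hi=300, C_lo=300.6, C_hi=366.5.
(300−201)/(366.5−300.6) × (364.6−300.6) + 201 = 99/65.9 × 64.0 + 201 ≈ 297.15 → 297.
Fresno: 280.6 lies in 261.1–300.5, so I_lo=151, I_hi=200, C_lo=261.1, C_hi=300.5.
(200−151)/(300.5−261.1) × (280.6−261.1) + 151 = 49/39.4 × 19.5 + 151 ≈ 175.25 → 175.
AQIs: Salt Lake City=188, Delhi=297, Fresno=175. Salt Lake City (188) − Delhi (297) = -109.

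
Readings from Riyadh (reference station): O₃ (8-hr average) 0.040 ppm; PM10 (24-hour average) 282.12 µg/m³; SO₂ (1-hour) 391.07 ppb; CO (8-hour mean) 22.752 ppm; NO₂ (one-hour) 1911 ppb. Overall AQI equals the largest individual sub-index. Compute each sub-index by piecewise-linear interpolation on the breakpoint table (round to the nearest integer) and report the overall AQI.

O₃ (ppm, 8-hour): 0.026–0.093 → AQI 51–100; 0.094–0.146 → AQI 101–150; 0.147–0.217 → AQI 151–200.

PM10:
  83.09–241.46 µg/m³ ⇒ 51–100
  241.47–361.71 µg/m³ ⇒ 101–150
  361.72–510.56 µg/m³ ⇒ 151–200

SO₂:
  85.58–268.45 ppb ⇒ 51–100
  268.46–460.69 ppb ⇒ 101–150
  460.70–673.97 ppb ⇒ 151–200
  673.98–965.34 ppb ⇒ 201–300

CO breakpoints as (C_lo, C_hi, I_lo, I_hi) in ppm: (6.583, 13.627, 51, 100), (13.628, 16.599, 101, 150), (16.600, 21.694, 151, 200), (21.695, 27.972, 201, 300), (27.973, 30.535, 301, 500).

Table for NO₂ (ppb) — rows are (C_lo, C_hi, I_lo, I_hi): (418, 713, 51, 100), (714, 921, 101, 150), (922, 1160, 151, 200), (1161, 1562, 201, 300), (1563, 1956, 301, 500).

O₃: row 0.026–0.093 (AQI 51–100). (100−51)·(0.040−0.026)/(0.093−0.026) + 51 = 49·0.014/0.067 + 51 ≈ 61.24 → 61.
PM10: 282.12 lies in 241.47–361.71, so I_lo=101, I_hi=150, C_lo=241.47, C_hi=361.71.
(150−101)/(361.71−241.47) × (282.12−241.47) + 101 = 49/120.24 × 40.65 + 101 ≈ 117.57 → 118.
SO₂: 391.07 ∈ [268.46, 460.69] ↔ index [101, 150].
101 + (391.07−268.46)·(150−101)/(460.69−268.46) = 101 + 122.61·49/192.23 ≈ 132.25, so AQI = 132.
CO: 22.752 ∈ [21.695, 27.972] ↔ index [201, 300].
201 + (22.752−21.695)·(300−201)/(27.972−21.695) = 201 + 1.057·99/6.277 ≈ 217.67, so AQI = 218.
NO₂: row 1563–1956 (AQI 301–500). (500−301)·(1911−1563)/(1956−1563) + 301 = 199·348/393 + 301 ≈ 477.21 → 477.
Sub-indices: O₃→61, PM10→118, SO₂→132, CO→218, NO₂→477. Overall AQI = max = 477; dominant pollutant is NO₂.

477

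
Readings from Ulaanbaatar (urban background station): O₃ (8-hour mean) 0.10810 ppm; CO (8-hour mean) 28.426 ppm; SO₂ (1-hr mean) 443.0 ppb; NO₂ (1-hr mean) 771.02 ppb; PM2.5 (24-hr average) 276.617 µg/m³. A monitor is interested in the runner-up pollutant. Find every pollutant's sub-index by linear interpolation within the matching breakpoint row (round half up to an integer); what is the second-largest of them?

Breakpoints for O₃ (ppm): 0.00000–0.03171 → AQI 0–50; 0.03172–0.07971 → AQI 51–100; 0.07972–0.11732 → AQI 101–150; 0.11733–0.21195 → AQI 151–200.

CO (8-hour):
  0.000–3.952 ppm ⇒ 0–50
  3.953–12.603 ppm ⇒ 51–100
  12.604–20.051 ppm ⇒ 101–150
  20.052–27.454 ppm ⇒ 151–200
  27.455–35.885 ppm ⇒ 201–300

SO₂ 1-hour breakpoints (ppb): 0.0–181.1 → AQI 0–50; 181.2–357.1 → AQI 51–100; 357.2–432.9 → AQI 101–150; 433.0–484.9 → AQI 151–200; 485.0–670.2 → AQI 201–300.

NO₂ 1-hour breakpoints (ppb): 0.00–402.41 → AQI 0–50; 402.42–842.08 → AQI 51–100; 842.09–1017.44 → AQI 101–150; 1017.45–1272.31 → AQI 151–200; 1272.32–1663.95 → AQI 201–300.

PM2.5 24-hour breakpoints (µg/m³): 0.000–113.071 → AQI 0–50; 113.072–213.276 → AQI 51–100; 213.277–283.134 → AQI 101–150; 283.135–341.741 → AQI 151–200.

O₃: row 0.07972–0.11732 (AQI 101–150). (150−101)·(0.10810−0.07972)/(0.11732−0.07972) + 101 = 49·0.02838/0.03760 + 101 ≈ 137.98 → 138.
CO: row 27.455–35.885 (AQI 201–300). (300−201)·(28.426−27.455)/(35.885−27.455) + 201 = 99·0.971/8.430 + 201 ≈ 212.40 → 212.
SO₂: 443.0 lies in 433.0–484.9, so I_lo=151, I_hi=200, C_lo=433.0, C_hi=484.9.
(200−151)/(484.9−433.0) × (443.0−433.0) + 151 = 49/51.9 × 10.0 + 151 ≈ 160.44 → 160.
NO₂: 771.02 ∈ [402.42, 842.08] ↔ index [51, 100].
51 + (771.02−402.42)·(100−51)/(842.08−402.42) = 51 + 368.60·49/439.66 ≈ 92.08, so AQI = 92.
PM2.5: row 213.277–283.134 (AQI 101–150). (150−101)·(276.617−213.277)/(283.134−213.277) + 101 = 49·63.340/69.857 + 101 ≈ 145.43 → 145.
Sub-indices: O₃→138, CO→212, SO₂→160, NO₂→92, PM2.5→145. Ranked high→low: 212, 160, 145, 138, 92. Second-highest sub-index = 160.

160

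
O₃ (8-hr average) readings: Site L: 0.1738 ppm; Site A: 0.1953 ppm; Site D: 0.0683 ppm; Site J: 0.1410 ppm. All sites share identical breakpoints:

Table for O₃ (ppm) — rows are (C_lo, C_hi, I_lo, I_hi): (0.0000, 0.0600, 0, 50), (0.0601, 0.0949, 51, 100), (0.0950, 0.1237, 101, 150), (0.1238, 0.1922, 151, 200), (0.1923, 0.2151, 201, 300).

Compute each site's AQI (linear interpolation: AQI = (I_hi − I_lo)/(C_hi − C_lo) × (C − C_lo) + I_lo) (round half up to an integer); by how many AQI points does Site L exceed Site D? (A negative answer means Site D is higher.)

124

Site L 0.1738: bracket 0.1238–0.1922 → index 151–200; slope 49/0.0684, offset 0.0500.
AQI = 151 + 49/0.0684·0.0500 ≈ 186.82 ⇒ 187.
Site A: 0.1953 lies in 0.1923–0.2151, so I_lo=201, I_hi=300, C_lo=0.1923, C_hi=0.2151.
(300−201)/(0.2151−0.1923) × (0.1953−0.1923) + 201 = 99/0.0228 × 0.0030 + 201 ≈ 214.03 → 214.
Site D: 0.0683 lies in 0.0601–0.0949, so I_lo=51, I_hi=100, C_lo=0.0601, C_hi=0.0949.
(100−51)/(0.0949−0.0601) × (0.0683−0.0601) + 51 = 49/0.0348 × 0.0082 + 51 ≈ 62.55 → 63.
Site J: 0.1410 lies in 0.1238–0.1922, so I_lo=151, I_hi=200, C_lo=0.1238, C_hi=0.1922.
(200−151)/(0.1922−0.1238) × (0.1410−0.1238) + 151 = 49/0.0684 × 0.0172 + 151 ≈ 163.32 → 163.
AQIs: Site L=187, Site A=214, Site D=63, Site J=163. Site L (187) − Site D (63) = 124.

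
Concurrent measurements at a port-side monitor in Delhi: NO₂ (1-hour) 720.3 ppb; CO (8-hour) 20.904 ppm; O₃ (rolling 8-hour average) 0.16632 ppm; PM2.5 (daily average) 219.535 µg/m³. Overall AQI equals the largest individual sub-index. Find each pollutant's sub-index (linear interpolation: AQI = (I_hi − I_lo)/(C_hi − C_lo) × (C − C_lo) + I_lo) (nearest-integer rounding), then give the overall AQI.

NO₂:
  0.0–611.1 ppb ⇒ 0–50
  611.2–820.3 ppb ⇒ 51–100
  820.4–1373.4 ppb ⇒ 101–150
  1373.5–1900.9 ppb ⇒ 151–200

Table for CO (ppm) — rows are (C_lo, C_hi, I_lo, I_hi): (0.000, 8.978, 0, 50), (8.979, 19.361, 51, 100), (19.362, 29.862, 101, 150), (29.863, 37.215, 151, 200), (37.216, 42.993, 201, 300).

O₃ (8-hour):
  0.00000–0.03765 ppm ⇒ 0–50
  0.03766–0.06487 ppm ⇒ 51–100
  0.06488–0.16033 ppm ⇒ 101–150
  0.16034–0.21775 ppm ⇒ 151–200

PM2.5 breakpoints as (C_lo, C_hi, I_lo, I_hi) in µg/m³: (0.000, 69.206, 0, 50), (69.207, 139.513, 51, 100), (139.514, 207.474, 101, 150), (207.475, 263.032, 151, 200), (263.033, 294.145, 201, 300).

NO₂: 720.3 ∈ [611.2, 820.3] ↔ index [51, 100].
51 + (720.3−611.2)·(100−51)/(820.3−611.2) = 51 + 109.1·49/209.1 ≈ 76.57, so AQI = 77.
CO: row 19.362–29.862 (AQI 101–150). (150−101)·(20.904−19.362)/(29.862−19.362) + 101 = 49·1.542/10.500 + 101 ≈ 108.20 → 108.
O₃: 0.16632 lies in 0.16034–0.21775, so I_lo=151, I_hi=200, C_lo=0.16034, C_hi=0.21775.
(200−151)/(0.21775−0.16034) × (0.16632−0.16034) + 151 = 49/0.05741 × 0.00598 + 151 ≈ 156.10 → 156.
PM2.5: 219.535 lies in 207.475–263.032, so I_lo=151, I_hi=200, C_lo=207.475, C_hi=263.032.
(200−151)/(263.032−207.475) × (219.535−207.475) + 151 = 49/55.557 × 12.060 + 151 ≈ 161.64 → 162.
Sub-indices: NO₂→77, CO→108, O₃→156, PM2.5→162. Overall AQI = max = 162; dominant pollutant is PM2.5.

162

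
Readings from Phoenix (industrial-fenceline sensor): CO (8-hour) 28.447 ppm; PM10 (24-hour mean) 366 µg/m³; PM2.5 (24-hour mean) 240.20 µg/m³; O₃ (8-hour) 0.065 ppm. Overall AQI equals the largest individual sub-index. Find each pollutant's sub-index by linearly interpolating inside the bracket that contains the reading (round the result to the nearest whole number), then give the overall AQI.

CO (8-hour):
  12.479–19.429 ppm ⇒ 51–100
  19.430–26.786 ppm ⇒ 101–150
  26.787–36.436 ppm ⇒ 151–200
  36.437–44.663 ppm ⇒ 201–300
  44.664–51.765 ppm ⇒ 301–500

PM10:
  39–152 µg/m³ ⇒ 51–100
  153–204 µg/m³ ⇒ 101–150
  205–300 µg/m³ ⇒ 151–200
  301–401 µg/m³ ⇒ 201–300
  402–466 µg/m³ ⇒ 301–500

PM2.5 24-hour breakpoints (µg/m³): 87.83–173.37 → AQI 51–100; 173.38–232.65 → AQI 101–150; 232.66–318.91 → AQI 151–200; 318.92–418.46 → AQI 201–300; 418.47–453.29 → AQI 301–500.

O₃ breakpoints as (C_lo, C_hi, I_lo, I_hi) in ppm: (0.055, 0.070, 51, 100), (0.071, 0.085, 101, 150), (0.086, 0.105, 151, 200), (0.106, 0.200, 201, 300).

265

CO: 28.447 lies in 26.787–36.436, so I_lo=151, I_hi=200, C_lo=26.787, C_hi=36.436.
(200−151)/(36.436−26.787) × (28.447−26.787) + 151 = 49/9.649 × 1.660 + 151 ≈ 159.43 → 159.
PM10: row 301–401 (AQI 201–300). (300−201)·(366−301)/(401−301) + 201 = 99·65/100 + 201 ≈ 265.35 → 265.
PM2.5: row 232.66–318.91 (AQI 151–200). (200−151)·(240.20−232.66)/(318.91−232.66) + 151 = 49·7.54/86.25 + 151 ≈ 155.28 → 155.
O₃ 0.065: bracket 0.055–0.070 → index 51–100; slope 49/0.015, offset 0.010.
AQI = 51 + 49/0.015·0.010 ≈ 83.67 ⇒ 84.
Sub-indices: CO→159, PM10→265, PM2.5→155, O₃→84. Overall AQI = max = 265; dominant pollutant is PM10.
AQI 265: Very Unhealthy.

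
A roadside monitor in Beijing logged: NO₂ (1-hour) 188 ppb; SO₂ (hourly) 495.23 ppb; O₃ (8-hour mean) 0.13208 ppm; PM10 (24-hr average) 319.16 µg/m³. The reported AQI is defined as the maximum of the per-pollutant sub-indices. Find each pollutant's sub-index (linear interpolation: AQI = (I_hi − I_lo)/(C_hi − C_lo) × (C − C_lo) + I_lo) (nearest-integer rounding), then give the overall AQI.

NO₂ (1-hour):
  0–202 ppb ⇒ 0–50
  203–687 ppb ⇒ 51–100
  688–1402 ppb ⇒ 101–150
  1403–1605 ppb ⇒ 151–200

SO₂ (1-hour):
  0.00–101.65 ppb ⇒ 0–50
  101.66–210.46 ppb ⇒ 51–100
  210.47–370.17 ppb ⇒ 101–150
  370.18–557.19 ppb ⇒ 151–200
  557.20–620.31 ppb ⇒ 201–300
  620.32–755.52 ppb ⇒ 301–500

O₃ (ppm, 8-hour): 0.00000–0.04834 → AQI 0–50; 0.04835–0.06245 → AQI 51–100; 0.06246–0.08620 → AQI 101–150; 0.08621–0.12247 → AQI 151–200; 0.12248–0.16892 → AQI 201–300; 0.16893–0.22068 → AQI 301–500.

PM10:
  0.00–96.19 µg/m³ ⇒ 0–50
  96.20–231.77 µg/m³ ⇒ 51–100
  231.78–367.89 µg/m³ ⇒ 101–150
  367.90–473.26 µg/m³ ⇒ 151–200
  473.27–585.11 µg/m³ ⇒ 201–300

221

NO₂ 188: bracket 0–202 → index 0–50; slope 50/202, offset 188.
AQI = 0 + 50/202·188 ≈ 46.53 ⇒ 47.
SO₂: 495.23 ∈ [370.18, 557.19] ↔ index [151, 200].
151 + (495.23−370.18)·(200−151)/(557.19−370.18) = 151 + 125.05·49/187.01 ≈ 183.77, so AQI = 184.
O₃ 0.13208: bracket 0.12248–0.16892 → index 201–300; slope 99/0.04644, offset 0.00960.
AQI = 201 + 99/0.04644·0.00960 ≈ 221.47 ⇒ 221.
PM10: 319.16 lies in 231.78–367.89, so I_lo=101, I_hi=150, C_lo=231.78, C_hi=367.89.
(150−101)/(367.89−231.78) × (319.16−231.78) + 101 = 49/136.11 × 87.38 + 101 ≈ 132.46 → 132.
Sub-indices: NO₂→47, SO₂→184, O₃→221, PM10→132. Overall AQI = max = 221; dominant pollutant is O₃.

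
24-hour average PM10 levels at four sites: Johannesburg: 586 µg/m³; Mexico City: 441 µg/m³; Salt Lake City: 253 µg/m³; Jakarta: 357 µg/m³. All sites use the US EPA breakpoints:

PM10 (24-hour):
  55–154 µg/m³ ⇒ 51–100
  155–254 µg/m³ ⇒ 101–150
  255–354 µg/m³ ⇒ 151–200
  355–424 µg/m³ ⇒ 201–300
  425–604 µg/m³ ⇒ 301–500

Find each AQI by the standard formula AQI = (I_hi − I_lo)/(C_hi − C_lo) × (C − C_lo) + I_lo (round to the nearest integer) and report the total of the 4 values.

1153

Johannesburg 586: bracket 425–604 → index 301–500; slope 199/179, offset 161.
AQI = 301 + 199/179·161 ≈ 479.99 ⇒ 480.
Mexico City: row 425–604 (AQI 301–500). (500−301)·(441−425)/(604−425) + 301 = 199·16/179 + 301 ≈ 318.79 → 319.
Salt Lake City: 253 ∈ [155, 254] ↔ index [101, 150].
101 + (253−155)·(150−101)/(254−155) = 101 + 98·49/99 ≈ 149.51, so AQI = 150.
Jakarta: row 355–424 (AQI 201–300). (300−201)·(357−355)/(424−355) + 201 = 99·2/69 + 201 ≈ 203.87 → 204.
AQIs: Johannesburg=480, Mexico City=319, Salt Lake City=150, Jakarta=204. Sum = 480 + 319 + 150 + 204 = 1153.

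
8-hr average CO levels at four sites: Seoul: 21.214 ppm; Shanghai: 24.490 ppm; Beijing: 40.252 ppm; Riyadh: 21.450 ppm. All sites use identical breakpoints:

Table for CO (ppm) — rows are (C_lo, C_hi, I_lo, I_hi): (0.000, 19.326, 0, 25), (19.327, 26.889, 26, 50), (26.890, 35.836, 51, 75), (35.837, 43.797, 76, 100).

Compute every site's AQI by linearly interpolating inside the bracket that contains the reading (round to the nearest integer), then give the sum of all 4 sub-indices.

Seoul 21.214: bracket 19.327–26.889 → index 26–50; slope 24/7.562, offset 1.887.
AQI = 26 + 24/7.562·1.887 ≈ 31.99 ⇒ 32.
Shanghai: 24.490 lies in 19.327–26.889, so I_lo=26, I_hi=50, C_lo=19.327, C_hi=26.889.
(50−26)/(26.889−19.327) × (24.490−19.327) + 26 = 24/7.562 × 5.163 + 26 ≈ 42.39 → 42.
Beijing: 40.252 lies in 35.837–43.797, so I_lo=76, I_hi=100, C_lo=35.837, C_hi=43.797.
(100−76)/(43.797−35.837) × (40.252−35.837) + 76 = 24/7.960 × 4.415 + 76 ≈ 89.31 → 89.
Riyadh: 21.450 lies in 19.327–26.889, so I_lo=26, I_hi=50, C_lo=19.327, C_hi=26.889.
(50−26)/(26.889−19.327) × (21.450−19.327) + 26 = 24/7.562 × 2.123 + 26 ≈ 32.74 → 33.
AQIs: Seoul=32, Shanghai=42, Beijing=89, Riyadh=33. Sum = 32 + 42 + 89 + 33 = 196.

196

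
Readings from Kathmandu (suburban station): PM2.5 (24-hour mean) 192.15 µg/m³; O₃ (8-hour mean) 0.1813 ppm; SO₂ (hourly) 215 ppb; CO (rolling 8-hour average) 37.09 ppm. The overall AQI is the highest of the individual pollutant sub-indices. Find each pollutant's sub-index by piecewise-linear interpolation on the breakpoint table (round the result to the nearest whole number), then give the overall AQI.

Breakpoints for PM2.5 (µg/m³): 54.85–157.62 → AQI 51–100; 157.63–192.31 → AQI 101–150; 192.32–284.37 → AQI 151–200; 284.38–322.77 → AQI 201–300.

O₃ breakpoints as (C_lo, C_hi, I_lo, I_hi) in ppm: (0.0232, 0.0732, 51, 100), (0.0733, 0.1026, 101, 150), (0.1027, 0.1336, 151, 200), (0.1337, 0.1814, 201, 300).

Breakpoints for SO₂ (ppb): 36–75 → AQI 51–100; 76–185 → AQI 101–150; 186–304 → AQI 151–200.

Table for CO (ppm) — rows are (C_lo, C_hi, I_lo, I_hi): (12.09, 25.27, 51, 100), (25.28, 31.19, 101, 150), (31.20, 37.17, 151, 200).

300

PM2.5: 192.15 lies in 157.63–192.31, so I_lo=101, I_hi=150, C_lo=157.63, C_hi=192.31.
(150−101)/(192.31−157.63) × (192.15−157.63) + 101 = 49/34.68 × 34.52 + 101 ≈ 149.77 → 150.
O₃: 0.1813 ∈ [0.1337, 0.1814] ↔ index [201, 300].
201 + (0.1813−0.1337)·(300−201)/(0.1814−0.1337) = 201 + 0.0476·99/0.0477 ≈ 299.79, so AQI = 300.
SO₂ 215: bracket 186–304 → index 151–200; slope 49/118, offset 29.
AQI = 151 + 49/118·29 ≈ 163.04 ⇒ 163.
CO: row 31.20–37.17 (AQI 151–200). (200−151)·(37.09−31.20)/(37.17−31.20) + 151 = 49·5.89/5.97 + 151 ≈ 199.34 → 199.
Sub-indices: PM2.5→150, O₃→300, SO₂→163, CO→199. Overall AQI = max = 300; dominant pollutant is O₃.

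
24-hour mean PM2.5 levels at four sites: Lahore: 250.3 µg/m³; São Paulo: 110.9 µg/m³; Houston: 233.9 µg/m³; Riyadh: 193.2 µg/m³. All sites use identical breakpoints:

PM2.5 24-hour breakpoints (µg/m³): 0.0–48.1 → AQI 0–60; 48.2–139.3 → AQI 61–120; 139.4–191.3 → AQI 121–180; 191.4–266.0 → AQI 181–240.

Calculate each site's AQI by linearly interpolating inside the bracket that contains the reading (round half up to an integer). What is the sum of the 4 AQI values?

Lahore: 250.3 lies in 191.4–266.0, so I_lo=181, I_hi=240, C_lo=191.4, C_hi=266.0.
(240−181)/(266.0−191.4) × (250.3−191.4) + 181 = 59/74.6 × 58.9 + 181 ≈ 227.58 → 228.
São Paulo: row 48.2–139.3 (AQI 61–120). (120−61)·(110.9−48.2)/(139.3−48.2) + 61 = 59·62.7/91.1 + 61 ≈ 101.61 → 102.
Houston: row 191.4–266.0 (AQI 181–240). (240−181)·(233.9−191.4)/(266.0−191.4) + 181 = 59·42.5/74.6 + 181 ≈ 214.61 → 215.
Riyadh: 193.2 ∈ [191.4, 266.0] ↔ index [181, 240].
181 + (193.2−191.4)·(240−181)/(266.0−191.4) = 181 + 1.8·59/74.6 ≈ 182.42, so AQI = 182.
AQIs: Lahore=228, São Paulo=102, Houston=215, Riyadh=182. Sum = 228 + 102 + 215 + 182 = 727.

727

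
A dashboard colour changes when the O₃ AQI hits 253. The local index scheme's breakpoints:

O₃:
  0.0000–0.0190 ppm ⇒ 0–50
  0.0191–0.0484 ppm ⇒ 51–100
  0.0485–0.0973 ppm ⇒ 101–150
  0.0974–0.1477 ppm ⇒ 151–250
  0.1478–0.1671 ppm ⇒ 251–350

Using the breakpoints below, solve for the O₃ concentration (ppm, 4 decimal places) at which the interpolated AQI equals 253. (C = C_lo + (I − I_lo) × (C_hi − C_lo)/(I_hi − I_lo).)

0.1482

AQI 253 lies in the 251–350 band, which corresponds to 0.1478–0.1671 ppm.
C = 0.1478 + (253−251)×(0.1671−0.1478)/(350−251) = 0.1478 + 2×0.0193/99 ≈ 0.148190 ppm → 0.1482 ppm to 4 dp.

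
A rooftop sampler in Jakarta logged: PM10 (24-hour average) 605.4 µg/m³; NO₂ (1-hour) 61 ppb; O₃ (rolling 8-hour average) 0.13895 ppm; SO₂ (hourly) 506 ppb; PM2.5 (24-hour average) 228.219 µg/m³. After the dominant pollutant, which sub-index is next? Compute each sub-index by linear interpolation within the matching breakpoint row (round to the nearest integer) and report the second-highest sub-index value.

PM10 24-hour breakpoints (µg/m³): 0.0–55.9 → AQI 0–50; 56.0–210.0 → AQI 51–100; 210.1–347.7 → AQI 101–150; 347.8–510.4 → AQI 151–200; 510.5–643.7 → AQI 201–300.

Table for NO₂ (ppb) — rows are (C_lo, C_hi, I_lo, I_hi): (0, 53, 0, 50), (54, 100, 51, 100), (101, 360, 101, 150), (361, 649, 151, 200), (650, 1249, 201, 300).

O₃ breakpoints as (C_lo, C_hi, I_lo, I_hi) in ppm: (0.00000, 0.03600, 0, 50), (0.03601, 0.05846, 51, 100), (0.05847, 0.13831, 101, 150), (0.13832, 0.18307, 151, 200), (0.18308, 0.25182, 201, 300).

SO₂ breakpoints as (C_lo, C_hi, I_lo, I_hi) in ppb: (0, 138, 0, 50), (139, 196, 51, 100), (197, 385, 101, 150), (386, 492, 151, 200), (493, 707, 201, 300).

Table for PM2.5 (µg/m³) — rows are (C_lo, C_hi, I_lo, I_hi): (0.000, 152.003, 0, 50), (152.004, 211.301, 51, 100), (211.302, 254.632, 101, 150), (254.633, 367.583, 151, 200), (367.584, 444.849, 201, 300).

207

PM10: 605.4 ∈ [510.5, 643.7] ↔ index [201, 300].
201 + (605.4−510.5)·(300−201)/(643.7−510.5) = 201 + 94.9·99/133.2 ≈ 271.53, so AQI = 272.
NO₂: 61 ∈ [54, 100] ↔ index [51, 100].
51 + (61−54)·(100−51)/(100−54) = 51 + 7·49/46 ≈ 58.46, so AQI = 58.
O₃: 0.13895 lies in 0.13832–0.18307, so I_lo=151, I_hi=200, C_lo=0.13832, C_hi=0.18307.
(200−151)/(0.18307−0.13832) × (0.13895−0.13832) + 151 = 49/0.04475 × 0.00063 + 151 ≈ 151.69 → 152.
SO₂: 506 ∈ [493, 707] ↔ index [201, 300].
201 + (506−493)·(300−201)/(707−493) = 201 + 13·99/214 ≈ 207.01, so AQI = 207.
PM2.5 228.219: bracket 211.302–254.632 → index 101–150; slope 49/43.330, offset 16.917.
AQI = 101 + 49/43.330·16.917 ≈ 120.13 ⇒ 120.
Sub-indices: PM10→272, NO₂→58, O₃→152, SO₂→207, PM2.5→120. Ranked high→low: 272, 207, 152, 120, 58. Second-highest sub-index = 207.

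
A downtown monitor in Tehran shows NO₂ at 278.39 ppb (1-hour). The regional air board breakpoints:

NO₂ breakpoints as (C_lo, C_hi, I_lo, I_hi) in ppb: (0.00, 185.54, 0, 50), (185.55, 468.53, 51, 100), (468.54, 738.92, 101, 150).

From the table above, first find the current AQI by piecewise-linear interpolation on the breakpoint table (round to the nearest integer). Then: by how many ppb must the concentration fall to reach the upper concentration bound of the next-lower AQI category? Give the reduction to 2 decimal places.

NO₂: 278.39 lies in 185.55–468.53, so I_lo=51, I_hi=100, C_lo=185.55, C_hi=468.53.
(100−51)/(468.53−185.55) × (278.39−185.55) + 51 = 49/282.98 × 92.84 + 51 ≈ 67.08 → 67.
Current AQI 67 is in the Moderate range (51–100). The next-lower category tops out at AQI 50, whose upper concentration bound is 185.54 ppb.
Reduction needed = 278.39 − 185.54 = 92.85 ppb.

92.85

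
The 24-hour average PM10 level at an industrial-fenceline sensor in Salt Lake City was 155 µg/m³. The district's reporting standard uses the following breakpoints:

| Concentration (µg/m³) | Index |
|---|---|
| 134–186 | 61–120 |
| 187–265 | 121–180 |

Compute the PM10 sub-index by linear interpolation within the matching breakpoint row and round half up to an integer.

PM10: row 134–186 (AQI 61–120). (120−61)·(155−134)/(186−134) + 61 = 59·21/52 + 61 ≈ 84.83 → 85.

85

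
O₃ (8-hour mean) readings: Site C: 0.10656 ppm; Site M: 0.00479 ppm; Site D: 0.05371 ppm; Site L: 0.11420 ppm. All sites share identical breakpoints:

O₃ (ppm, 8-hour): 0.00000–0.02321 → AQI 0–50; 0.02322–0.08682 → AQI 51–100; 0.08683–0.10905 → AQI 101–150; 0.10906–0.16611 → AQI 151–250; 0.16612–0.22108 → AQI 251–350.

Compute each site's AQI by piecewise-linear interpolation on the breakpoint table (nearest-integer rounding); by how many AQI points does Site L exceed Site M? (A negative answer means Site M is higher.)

Site C: 0.10656 lies in 0.08683–0.10905, so I_lo=101, I_hi=150, C_lo=0.08683, C_hi=0.10905.
(150−101)/(0.10905−0.08683) × (0.10656−0.08683) + 101 = 49/0.02222 × 0.01973 + 101 ≈ 144.51 → 145.
Site M 0.00479: bracket 0.00000–0.02321 → index 0–50; slope 50/0.02321, offset 0.00479.
AQI = 0 + 50/0.02321·0.00479 ≈ 10.32 ⇒ 10.
Site D: row 0.02322–0.08682 (AQI 51–100). (100−51)·(0.05371−0.02322)/(0.08682−0.02322) + 51 = 49·0.03049/0.06360 + 51 ≈ 74.49 → 74.
Site L: 0.11420 ∈ [0.10906, 0.16611] ↔ index [151, 250].
151 + (0.11420−0.10906)·(250−151)/(0.16611−0.10906) = 151 + 0.00514·99/0.05705 ≈ 159.92, so AQI = 160.
AQIs: Site C=145, Site M=10, Site D=74, Site L=160. Site L (160) − Site M (10) = 150.

150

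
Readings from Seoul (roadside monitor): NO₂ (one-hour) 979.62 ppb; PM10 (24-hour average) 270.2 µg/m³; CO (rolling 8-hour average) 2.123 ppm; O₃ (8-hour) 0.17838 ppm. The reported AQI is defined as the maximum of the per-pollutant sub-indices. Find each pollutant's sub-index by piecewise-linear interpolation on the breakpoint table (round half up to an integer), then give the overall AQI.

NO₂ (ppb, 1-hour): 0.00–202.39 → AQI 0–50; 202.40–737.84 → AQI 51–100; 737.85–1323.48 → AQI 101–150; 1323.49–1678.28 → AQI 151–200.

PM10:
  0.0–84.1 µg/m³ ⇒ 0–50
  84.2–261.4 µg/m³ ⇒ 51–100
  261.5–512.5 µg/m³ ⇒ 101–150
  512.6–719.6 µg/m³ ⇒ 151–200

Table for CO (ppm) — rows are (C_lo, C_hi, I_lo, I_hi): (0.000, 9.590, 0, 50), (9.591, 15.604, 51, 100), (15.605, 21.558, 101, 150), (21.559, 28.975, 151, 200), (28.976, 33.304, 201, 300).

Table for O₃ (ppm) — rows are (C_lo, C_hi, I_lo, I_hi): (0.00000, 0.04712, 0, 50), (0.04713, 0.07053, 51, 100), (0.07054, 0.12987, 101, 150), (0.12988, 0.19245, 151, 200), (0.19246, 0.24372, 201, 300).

189

NO₂: row 737.85–1323.48 (AQI 101–150). (150−101)·(979.62−737.85)/(1323.48−737.85) + 101 = 49·241.77/585.63 + 101 ≈ 121.23 → 121.
PM10: row 261.5–512.5 (AQI 101–150). (150−101)·(270.2−261.5)/(512.5−261.5) + 101 = 49·8.7/251.0 + 101 ≈ 102.70 → 103.
CO: 2.123 lies in 0.000–9.590, so I_lo=0, I_hi=50, C_lo=0.000, C_hi=9.590.
(50−0)/(9.590−0.000) × (2.123−0.000) + 0 = 50/9.590 × 2.123 + 0 ≈ 11.07 → 11.
O₃: 0.17838 ∈ [0.12988, 0.19245] ↔ index [151, 200].
151 + (0.17838−0.12988)·(200−151)/(0.19245−0.12988) = 151 + 0.04850·49/0.06257 ≈ 188.98, so AQI = 189.
Sub-indices: NO₂→121, PM10→103, CO→11, O₃→189. Overall AQI = max = 189; dominant pollutant is O₃.
AQI 189: Unhealthy.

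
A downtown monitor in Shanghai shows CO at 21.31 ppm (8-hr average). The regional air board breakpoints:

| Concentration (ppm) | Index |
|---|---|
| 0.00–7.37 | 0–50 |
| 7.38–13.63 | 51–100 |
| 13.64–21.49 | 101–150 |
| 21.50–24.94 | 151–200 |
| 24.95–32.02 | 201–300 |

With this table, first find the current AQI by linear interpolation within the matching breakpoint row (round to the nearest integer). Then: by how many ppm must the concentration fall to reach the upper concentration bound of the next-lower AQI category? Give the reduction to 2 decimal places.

7.68

CO: 21.31 ∈ [13.64, 21.49] ↔ index [101, 150].
101 + (21.31−13.64)·(150−101)/(21.49−13.64) = 101 + 7.67·49/7.85 ≈ 148.88, so AQI = 149.
Current AQI 149 is in the Unhealthy for Sensitive Groups range (101–150). The next-lower category tops out at AQI 100, whose upper concentration bound is 13.63 ppm.
Reduction needed = 21.31 − 13.63 = 7.68 ppm.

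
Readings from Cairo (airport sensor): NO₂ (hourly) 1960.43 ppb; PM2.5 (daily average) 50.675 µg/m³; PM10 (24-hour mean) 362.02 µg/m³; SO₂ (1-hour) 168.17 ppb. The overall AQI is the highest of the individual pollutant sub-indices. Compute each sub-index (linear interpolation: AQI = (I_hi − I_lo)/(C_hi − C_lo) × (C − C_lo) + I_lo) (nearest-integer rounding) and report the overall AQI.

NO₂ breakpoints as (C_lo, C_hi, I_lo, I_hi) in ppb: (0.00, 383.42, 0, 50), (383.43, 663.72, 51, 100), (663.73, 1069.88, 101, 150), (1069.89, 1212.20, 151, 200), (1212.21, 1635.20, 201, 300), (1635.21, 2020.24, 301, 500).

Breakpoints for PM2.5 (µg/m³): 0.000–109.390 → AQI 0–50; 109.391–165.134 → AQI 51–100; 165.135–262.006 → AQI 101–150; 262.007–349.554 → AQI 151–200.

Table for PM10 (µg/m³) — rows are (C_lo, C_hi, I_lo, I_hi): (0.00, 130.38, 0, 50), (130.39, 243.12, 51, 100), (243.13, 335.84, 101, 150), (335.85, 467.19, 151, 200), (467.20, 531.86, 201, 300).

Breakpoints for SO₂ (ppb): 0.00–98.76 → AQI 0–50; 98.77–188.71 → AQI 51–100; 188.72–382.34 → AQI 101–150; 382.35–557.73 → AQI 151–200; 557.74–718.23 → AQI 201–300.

NO₂ 1960.43: bracket 1635.21–2020.24 → index 301–500; slope 199/385.03, offset 325.22.
AQI = 301 + 199/385.03·325.22 ≈ 469.09 ⇒ 469.
PM2.5: row 0.000–109.390 (AQI 0–50). (50−0)·(50.675−0.000)/(109.390−0.000) + 0 = 50·50.675/109.390 + 0 ≈ 23.16 → 23.
PM10 362.02: bracket 335.85–467.19 → index 151–200; slope 49/131.34, offset 26.17.
AQI = 151 + 49/131.34·26.17 ≈ 160.76 ⇒ 161.
SO₂: 168.17 ∈ [98.77, 188.71] ↔ index [51, 100].
51 + (168.17−98.77)·(100−51)/(188.71−98.77) = 51 + 69.40·49/89.94 ≈ 88.81, so AQI = 89.
Sub-indices: NO₂→469, PM2.5→23, PM10→161, SO₂→89. Overall AQI = max = 469; dominant pollutant is NO₂.
AQI 469: Hazardous.

469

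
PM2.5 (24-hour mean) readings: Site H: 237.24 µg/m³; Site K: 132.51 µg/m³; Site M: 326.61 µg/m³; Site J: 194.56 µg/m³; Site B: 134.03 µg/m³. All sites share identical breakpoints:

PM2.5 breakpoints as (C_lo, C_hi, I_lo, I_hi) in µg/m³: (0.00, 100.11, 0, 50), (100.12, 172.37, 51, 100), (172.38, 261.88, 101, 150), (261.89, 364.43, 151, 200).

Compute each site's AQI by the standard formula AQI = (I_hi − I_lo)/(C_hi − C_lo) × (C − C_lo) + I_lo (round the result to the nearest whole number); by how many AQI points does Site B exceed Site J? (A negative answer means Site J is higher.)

-39

Site H: row 172.38–261.88 (AQI 101–150). (150−101)·(237.24−172.38)/(261.88−172.38) + 101 = 49·64.86/89.50 + 101 ≈ 136.51 → 137.
Site K: 132.51 ∈ [100.12, 172.37] ↔ index [51, 100].
51 + (132.51−100.12)·(100−51)/(172.37−100.12) = 51 + 32.39·49/72.25 ≈ 72.97, so AQI = 73.
Site M: 326.61 lies in 261.89–364.43, so I_lo=151, I_hi=200, C_lo=261.89, C_hi=364.43.
(200−151)/(364.43−261.89) × (326.61−261.89) + 151 = 49/102.54 × 64.72 + 151 ≈ 181.93 → 182.
Site J: 194.56 lies in 172.38–261.88, so I_lo=101, I_hi=150, C_lo=172.38, C_hi=261.88.
(150−101)/(261.88−172.38) × (194.56−172.38) + 101 = 49/89.50 × 22.18 + 101 ≈ 113.14 → 113.
Site B: 134.03 lies in 100.12–172.37, so I_lo=51, I_hi=100, C_lo=100.12, C_hi=172.37.
(100−51)/(172.37−100.12) × (134.03−100.12) + 51 = 49/72.25 × 33.91 + 51 ≈ 74.00 → 74.
AQIs: Site H=137, Site K=73, Site M=182, Site J=113, Site B=74. Site B (74) − Site J (113) = -39.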